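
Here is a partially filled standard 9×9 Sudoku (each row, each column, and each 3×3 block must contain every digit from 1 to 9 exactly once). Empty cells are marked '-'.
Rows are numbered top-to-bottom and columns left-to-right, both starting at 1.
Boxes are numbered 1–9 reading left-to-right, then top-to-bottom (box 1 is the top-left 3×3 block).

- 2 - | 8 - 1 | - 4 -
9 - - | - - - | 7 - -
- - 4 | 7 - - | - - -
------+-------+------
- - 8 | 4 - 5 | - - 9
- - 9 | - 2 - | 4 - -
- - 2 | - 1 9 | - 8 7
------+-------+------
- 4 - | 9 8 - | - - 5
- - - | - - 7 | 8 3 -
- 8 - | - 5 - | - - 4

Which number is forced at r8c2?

Cell r8c2 itself could take any of {1, 5, 6, 9} by direct elimination.
Consider where 9 can go in column 2.
r2c2 is out (row 2 already has a 9).
r3c2 is out (box 1 already has a 9).
r4c2 is out (row 4 already has a 9).
r5c2 is out (row 5 already has a 9).
r6c2 is out (row 6 already has a 9).
So the only cell in column 2 that can hold 9 is r8c2.
Therefore r8c2 = 9.

9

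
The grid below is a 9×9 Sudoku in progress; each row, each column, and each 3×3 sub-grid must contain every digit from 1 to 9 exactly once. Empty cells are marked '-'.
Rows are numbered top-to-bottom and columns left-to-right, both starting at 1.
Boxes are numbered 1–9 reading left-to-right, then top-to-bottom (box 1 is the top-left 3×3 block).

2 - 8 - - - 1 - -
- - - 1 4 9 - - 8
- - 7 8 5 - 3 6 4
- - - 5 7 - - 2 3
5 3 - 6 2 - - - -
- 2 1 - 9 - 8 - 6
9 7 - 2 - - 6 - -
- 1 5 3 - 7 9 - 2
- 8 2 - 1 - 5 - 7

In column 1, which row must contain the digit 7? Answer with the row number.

Consider where 7 can go in column 1.
R2C1 is out (box 1 already has a 7).
R3C1 is out (row 3 already has a 7).
R4C1 is out (row 4 already has a 7).
R8C1 is out (row 8 already has a 7).
R9C1 is out (row 9 already has a 7).
So the only cell in column 1 that can hold 7 is R6C1.
That is row 6.

6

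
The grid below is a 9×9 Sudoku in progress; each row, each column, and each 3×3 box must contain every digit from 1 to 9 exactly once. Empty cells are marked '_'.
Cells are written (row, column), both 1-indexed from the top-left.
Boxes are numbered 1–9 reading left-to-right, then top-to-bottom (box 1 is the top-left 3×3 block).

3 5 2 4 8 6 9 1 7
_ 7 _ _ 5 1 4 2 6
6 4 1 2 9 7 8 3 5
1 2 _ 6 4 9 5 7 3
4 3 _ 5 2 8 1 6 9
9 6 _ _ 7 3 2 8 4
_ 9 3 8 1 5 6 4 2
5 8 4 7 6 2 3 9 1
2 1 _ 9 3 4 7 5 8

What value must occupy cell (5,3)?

Row 5 already contains {1, 2, 3, 4, 5, 6, 8, 9}.
Column 3 already contains {1, 2, 3, 4}.
Its 3×3 block (box 4) already contains {1, 2, 3, 4, 6, 9}.
The only value from 1–9 not eliminated is 7, so (5,3) = 7.

7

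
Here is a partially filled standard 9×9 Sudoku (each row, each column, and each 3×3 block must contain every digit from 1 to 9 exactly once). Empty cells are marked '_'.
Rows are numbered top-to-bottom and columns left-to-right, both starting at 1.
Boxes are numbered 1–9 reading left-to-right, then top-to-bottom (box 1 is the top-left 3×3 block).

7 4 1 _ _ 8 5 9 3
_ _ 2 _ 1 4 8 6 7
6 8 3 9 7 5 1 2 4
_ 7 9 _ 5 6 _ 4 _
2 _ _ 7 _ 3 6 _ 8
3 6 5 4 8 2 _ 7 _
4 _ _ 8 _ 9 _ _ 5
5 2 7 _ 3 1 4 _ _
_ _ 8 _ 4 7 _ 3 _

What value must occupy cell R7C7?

7

Cell R7C7 itself could take any of {2, 7} by direct elimination.
Consider where 7 can go in row 7.
R7C2 is out (column 2 already has a 7).
R7C3 is out (column 3 already has a 7).
R7C5 is out (column 5 already has a 7).
R7C8 is out (column 8 already has a 7).
So the only cell in row 7 that can hold 7 is R7C7.
Therefore R7C7 = 7.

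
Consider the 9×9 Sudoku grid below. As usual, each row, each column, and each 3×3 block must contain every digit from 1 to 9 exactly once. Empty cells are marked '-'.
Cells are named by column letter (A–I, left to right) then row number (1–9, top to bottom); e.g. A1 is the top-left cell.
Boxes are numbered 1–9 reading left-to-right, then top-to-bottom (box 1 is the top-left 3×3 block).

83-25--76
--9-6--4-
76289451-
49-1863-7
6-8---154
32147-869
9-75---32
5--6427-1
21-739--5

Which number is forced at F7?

8

Cell F7 itself could take any of {1, 8} by direct elimination.
Consider where 8 can go in box 8.
E7 is out (column E already has a 8).
So the only cell in box 8 that can hold 8 is F7.
Therefore F7 = 8.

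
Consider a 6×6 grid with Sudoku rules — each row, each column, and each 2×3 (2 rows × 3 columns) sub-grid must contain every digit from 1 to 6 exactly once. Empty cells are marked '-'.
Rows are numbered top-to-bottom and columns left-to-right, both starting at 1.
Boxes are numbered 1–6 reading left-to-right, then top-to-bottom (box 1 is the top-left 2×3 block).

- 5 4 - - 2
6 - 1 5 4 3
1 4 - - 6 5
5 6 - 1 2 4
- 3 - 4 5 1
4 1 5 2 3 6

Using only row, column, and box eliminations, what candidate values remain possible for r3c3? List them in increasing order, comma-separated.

2,3

Row 3 already contains {1, 4, 5, 6}.
Column 3 already contains {1, 4, 5}.
Its 2×3 block (box 3) already contains {1, 4, 5, 6}.
Removing those from 1–6 leaves {2, 3} as the candidates for r3c3.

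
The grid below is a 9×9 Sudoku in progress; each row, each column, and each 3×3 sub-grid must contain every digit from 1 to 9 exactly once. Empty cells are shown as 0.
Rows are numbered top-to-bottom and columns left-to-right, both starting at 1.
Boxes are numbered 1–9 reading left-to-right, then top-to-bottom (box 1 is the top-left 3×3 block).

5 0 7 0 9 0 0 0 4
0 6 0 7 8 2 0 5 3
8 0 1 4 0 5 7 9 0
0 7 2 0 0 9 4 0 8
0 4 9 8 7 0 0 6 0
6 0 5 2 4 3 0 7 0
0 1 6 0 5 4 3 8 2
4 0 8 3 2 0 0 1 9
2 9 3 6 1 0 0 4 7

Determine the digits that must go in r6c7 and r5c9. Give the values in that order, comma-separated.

For r6c7:
  Consider where 9 can go in box 6.
  r4c8 is out (row 4 already has a 9).
  r5c7 is out (row 5 already has a 9).
  r5c9 is out (row 5 already has a 9).
  r6c9 is out (column 9 already has a 9).
  So the only cell in box 6 that can hold 9 is r6c7.
  So r6c7 = 9.
For r5c9:
  Consider where 5 can go in column 9.
  r3c9 is out (row 3 already has a 5).
  r6c9 is out (row 6 already has a 5).
  So the only cell in column 9 that can hold 5 is r5c9.
  So r5c9 = 5.

9,5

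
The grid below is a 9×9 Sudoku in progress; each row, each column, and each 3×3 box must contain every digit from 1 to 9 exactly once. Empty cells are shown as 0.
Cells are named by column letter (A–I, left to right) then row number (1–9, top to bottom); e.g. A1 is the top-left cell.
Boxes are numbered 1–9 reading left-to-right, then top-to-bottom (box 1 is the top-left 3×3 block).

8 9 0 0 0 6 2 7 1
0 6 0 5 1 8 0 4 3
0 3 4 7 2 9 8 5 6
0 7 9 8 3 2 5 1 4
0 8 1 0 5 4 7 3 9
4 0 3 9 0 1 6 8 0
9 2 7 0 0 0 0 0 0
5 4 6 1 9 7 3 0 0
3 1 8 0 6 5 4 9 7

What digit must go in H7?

6

Row 7 already contains {2, 7, 9}.
Column H already contains {1, 3, 4, 5, 7, 8, 9}.
Its 3×3 block (box 9) already contains {3, 4, 7, 9}.
The only value from 1–9 not eliminated is 6, so H7 = 6.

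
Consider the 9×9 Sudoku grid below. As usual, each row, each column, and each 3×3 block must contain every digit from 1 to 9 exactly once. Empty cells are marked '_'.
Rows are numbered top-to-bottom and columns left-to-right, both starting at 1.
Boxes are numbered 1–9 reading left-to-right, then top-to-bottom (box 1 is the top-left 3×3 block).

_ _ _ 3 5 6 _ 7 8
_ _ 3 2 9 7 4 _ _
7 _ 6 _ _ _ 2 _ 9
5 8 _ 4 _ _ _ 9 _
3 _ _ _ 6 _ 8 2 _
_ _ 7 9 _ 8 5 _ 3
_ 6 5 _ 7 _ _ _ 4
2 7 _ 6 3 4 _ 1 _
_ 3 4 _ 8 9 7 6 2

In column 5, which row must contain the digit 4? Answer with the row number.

3

Consider where 4 can go in column 5.
R4C5 is out (row 4 already has a 4).
R6C5 is out (box 5 already has a 4).
So the only cell in column 5 that can hold 4 is R3C5.
That is row 3.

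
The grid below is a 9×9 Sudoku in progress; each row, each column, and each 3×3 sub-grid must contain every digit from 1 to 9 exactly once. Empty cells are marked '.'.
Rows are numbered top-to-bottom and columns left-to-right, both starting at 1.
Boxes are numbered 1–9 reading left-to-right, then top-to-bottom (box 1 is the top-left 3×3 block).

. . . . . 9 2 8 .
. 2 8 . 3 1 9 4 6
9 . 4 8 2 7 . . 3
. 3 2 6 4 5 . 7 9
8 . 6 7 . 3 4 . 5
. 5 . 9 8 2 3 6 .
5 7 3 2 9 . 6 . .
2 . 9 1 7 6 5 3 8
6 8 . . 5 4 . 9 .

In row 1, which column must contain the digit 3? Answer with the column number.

1

Consider where 3 can go in row 1.
r1c2 is out (column 2 already has a 3).
r1c3 is out (column 3 already has a 3).
r1c4 is out (box 2 already has a 3).
r1c5 is out (column 5 already has a 3).
r1c9 is out (column 9 already has a 3).
So the only cell in row 1 that can hold 3 is r1c1.
That is column 1.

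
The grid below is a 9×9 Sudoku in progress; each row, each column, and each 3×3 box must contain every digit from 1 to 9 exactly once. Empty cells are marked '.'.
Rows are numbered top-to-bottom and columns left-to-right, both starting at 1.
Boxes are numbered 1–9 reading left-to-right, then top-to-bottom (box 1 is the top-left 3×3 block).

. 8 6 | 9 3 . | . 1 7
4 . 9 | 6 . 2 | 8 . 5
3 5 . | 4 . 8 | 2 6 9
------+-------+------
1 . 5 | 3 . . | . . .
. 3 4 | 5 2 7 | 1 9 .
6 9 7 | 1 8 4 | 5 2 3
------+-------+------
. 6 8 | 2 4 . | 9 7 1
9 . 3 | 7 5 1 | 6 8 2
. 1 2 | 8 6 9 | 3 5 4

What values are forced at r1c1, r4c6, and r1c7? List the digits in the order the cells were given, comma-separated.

2,6,4

For r1c1:
  Row 1 already contains {1, 3, 6, 7, 8, 9}.
  Column 1 already contains {1, 3, 4, 6, 9}.
  Its 3×3 block (box 1) already contains {3, 4, 5, 6, 8, 9}.
  The only value from 1–9 not eliminated is 2, so r1c1 = 2.
For r4c6:
  Row 4 already contains {1, 3, 5}.
  Column 6 already contains {1, 2, 4, 7, 8, 9}.
  Its 3×3 block (box 5) already contains {1, 2, 3, 4, 5, 7, 8}.
  The only value from 1–9 not eliminated is 6, so r4c6 = 6.
For r1c7:
  Row 1 already contains {1, 3, 6, 7, 8, 9}.
  Column 7 already contains {1, 2, 3, 5, 6, 8, 9}.
  Its 3×3 block (box 3) already contains {1, 2, 5, 6, 7, 8, 9}.
  The only value from 1–9 not eliminated is 4, so r1c7 = 4.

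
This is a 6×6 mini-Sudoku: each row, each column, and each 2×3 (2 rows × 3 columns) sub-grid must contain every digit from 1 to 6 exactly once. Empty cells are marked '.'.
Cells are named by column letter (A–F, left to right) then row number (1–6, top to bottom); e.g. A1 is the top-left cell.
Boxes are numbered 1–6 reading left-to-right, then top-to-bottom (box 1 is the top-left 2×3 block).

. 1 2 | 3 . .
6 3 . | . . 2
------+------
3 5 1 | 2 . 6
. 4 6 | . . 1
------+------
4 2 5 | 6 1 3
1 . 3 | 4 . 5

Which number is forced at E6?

2

Row 6 already contains {1, 3, 4, 5}.
Column E already contains {1}.
Its 2×3 block (box 6) already contains {1, 3, 4, 5, 6}.
The only value from 1–6 not eliminated is 2, so E6 = 2.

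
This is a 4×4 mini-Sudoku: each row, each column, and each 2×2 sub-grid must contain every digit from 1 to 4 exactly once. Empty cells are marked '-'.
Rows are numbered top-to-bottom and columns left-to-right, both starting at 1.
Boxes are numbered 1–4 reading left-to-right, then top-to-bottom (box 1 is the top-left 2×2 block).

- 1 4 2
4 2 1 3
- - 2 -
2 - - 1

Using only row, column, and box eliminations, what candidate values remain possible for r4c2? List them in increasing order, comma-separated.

3,4

Row 4 already contains {1, 2}.
Column 2 already contains {1, 2}.
Its 2×2 block (box 3) already contains {2}.
Removing those from 1–4 leaves {3, 4} as the candidates for r4c2.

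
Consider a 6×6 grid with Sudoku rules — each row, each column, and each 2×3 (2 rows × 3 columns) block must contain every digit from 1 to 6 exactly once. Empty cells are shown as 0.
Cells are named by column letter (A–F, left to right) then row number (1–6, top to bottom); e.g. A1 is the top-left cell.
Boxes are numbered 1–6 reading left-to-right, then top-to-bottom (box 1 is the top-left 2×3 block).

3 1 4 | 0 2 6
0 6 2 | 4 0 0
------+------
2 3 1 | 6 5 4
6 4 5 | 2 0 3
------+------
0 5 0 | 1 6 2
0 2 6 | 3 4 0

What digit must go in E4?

Row 4 already contains {2, 3, 4, 5, 6}.
Column E already contains {2, 4, 5, 6}.
Its 2×3 block (box 4) already contains {2, 3, 4, 5, 6}.
The only value from 1–6 not eliminated is 1, so E4 = 1.

1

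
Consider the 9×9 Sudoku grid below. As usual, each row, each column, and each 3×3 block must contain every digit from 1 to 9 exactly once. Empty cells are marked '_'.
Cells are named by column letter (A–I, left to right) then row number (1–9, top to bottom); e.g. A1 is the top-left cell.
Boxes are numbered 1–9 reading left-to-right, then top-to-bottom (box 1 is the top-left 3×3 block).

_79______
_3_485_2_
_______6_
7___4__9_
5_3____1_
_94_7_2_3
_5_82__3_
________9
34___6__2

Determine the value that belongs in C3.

5

Cell C3 itself could take any of {1, 2, 5, 8} by direct elimination.
Consider where 5 can go in column C.
C2 is out (row 2 already has a 5).
C4 is out (box 4 already has a 5).
C7 is out (row 7 already has a 5).
C8 is out (box 7 already has a 5).
C9 is out (box 7 already has a 5).
So the only cell in column C that can hold 5 is C3.
Therefore C3 = 5.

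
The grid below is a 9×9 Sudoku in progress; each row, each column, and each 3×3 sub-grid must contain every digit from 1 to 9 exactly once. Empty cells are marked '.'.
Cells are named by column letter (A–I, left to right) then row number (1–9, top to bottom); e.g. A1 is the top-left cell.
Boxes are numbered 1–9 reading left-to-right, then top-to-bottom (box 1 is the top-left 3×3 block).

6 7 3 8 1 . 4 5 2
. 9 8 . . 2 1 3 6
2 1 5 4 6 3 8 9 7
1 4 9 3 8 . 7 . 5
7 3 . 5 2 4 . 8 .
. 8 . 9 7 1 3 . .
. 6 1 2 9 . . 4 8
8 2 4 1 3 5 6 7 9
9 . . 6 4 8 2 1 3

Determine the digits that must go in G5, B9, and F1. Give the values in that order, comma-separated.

9,5,9

For G5:
  Row 5 already contains {2, 3, 4, 5, 7, 8}.
  Column G already contains {1, 2, 3, 4, 6, 7, 8}.
  Its 3×3 block (box 6) already contains {3, 5, 7, 8}.
  The only value from 1–9 not eliminated is 9, so G5 = 9.
For B9:
  Row 9 already contains {1, 2, 3, 4, 6, 8, 9}.
  Column B already contains {1, 2, 3, 4, 6, 7, 8, 9}.
  Its 3×3 block (box 7) already contains {1, 2, 4, 6, 8, 9}.
  The only value from 1–9 not eliminated is 5, so B9 = 5.
For F1:
  Row 1 already contains {1, 2, 3, 4, 5, 6, 7, 8}.
  Column F already contains {1, 2, 3, 4, 5, 8}.
  Its 3×3 block (box 2) already contains {1, 2, 3, 4, 6, 8}.
  The only value from 1–9 not eliminated is 9, so F1 = 9.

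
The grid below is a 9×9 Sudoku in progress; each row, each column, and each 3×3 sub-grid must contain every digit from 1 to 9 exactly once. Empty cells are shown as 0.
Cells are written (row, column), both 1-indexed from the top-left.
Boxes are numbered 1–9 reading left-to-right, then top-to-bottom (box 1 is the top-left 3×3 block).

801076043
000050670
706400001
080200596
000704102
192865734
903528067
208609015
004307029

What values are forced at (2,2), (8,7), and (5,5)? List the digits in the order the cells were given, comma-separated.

For (2,2):
  Consider where 4 can go in column 2.
  (1,2) is out (row 1 already has a 4). (3,2) is out (row 3 already has a 4). (5,2) is out (row 5 already has a 4). (7,2) is out (box 7 already has a 4). The remaining empty cells in column 2 are similarly blocked.
  So the only cell in column 2 that can hold 4 is (2,2).
  So (2,2) = 4.
For (8,7):
  Consider where 3 can go in column 7.
  (1,7) is out (row 1 already has a 3).
  (3,7) is out (box 3 already has a 3).
  (7,7) is out (row 7 already has a 3).
  (9,7) is out (row 9 already has a 3).
  So the only cell in column 7 that can hold 3 is (8,7).
  So (8,7) = 3.
For (5,5):
  Consider where 9 can go in row 5.
  (5,1) is out (column 1 already has a 9).
  (5,2) is out (column 2 already has a 9).
  (5,3) is out (box 4 already has a 9).
  (5,8) is out (column 8 already has a 9).
  So the only cell in row 5 that can hold 9 is (5,5).
  So (5,5) = 9.

4,3,9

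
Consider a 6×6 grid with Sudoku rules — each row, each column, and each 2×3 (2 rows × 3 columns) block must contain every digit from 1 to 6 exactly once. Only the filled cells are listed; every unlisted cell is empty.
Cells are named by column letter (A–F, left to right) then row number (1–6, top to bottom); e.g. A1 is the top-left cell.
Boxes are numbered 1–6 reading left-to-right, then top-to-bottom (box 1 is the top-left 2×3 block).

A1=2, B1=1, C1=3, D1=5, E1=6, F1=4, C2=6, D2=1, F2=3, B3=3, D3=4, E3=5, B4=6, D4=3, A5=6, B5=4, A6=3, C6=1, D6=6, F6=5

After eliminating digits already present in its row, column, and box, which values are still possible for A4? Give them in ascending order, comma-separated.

1,4,5

Row 4 already contains {3, 6}.
Column A already contains {2, 3, 6}.
Its 2×3 block (box 3) already contains {3, 6}.
Removing those from 1–6 leaves {1, 4, 5} as the candidates for A4.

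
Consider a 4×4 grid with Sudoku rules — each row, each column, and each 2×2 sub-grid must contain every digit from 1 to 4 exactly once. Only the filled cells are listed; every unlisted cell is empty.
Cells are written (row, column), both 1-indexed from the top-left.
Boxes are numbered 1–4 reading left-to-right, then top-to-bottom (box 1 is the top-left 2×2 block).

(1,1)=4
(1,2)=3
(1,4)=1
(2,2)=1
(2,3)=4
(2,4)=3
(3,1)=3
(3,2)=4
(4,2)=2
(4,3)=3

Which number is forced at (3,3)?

1

Cell (3,3) itself could take any of {1, 2} by direct elimination.
Consider where 1 can go in row 3.
(3,4) is out (column 4 already has a 1).
So the only cell in row 3 that can hold 1 is (3,3).
Therefore (3,3) = 1.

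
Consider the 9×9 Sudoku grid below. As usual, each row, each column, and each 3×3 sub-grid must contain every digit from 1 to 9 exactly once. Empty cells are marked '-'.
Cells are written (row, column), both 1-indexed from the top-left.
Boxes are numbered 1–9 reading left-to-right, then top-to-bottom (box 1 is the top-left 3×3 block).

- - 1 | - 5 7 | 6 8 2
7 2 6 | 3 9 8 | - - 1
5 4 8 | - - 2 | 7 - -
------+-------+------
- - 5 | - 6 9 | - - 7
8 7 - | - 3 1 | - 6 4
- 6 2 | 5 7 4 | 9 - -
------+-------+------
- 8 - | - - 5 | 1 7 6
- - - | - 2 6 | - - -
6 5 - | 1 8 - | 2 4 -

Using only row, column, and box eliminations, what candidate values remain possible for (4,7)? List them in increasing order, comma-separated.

3,8

Row 4 already contains {5, 6, 7, 9}.
Column 7 already contains {1, 2, 6, 7, 9}.
Its 3×3 block (box 6) already contains {4, 6, 7, 9}.
Removing those from 1–9 leaves {3, 8} as the candidates for (4,7).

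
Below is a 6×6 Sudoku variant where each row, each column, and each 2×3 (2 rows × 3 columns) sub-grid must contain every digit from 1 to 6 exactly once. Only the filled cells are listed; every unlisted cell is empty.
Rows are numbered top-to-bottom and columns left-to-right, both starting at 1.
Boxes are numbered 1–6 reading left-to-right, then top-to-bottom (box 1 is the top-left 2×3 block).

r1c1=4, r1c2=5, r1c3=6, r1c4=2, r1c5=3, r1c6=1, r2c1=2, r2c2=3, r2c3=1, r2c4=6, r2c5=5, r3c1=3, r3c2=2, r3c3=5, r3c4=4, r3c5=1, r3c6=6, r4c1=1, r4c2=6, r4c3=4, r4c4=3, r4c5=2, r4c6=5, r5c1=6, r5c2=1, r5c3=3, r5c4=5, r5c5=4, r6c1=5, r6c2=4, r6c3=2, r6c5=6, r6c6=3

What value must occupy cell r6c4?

1

Row 6 already contains {2, 3, 4, 5, 6}.
Column 4 already contains {2, 3, 4, 5, 6}.
Its 2×3 block (box 6) already contains {3, 4, 5, 6}.
The only value from 1–6 not eliminated is 1, so r6c4 = 1.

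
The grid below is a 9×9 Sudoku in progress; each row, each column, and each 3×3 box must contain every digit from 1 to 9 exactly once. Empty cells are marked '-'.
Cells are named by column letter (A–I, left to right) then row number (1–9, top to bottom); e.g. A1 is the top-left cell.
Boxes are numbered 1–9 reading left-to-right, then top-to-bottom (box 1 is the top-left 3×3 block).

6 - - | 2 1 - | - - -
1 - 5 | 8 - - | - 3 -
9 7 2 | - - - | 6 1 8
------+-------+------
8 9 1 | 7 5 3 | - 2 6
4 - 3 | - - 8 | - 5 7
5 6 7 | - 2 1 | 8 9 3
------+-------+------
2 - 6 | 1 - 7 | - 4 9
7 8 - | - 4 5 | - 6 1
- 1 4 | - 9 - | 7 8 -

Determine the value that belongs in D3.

Cell D3 itself could take any of {3, 4, 5} by direct elimination.
Consider where 5 can go in column D.
D5 is out (row 5 already has a 5).
D6 is out (row 6 already has a 5).
D8 is out (row 8 already has a 5).
D9 is out (box 8 already has a 5).
So the only cell in column D that can hold 5 is D3.
Therefore D3 = 5.

5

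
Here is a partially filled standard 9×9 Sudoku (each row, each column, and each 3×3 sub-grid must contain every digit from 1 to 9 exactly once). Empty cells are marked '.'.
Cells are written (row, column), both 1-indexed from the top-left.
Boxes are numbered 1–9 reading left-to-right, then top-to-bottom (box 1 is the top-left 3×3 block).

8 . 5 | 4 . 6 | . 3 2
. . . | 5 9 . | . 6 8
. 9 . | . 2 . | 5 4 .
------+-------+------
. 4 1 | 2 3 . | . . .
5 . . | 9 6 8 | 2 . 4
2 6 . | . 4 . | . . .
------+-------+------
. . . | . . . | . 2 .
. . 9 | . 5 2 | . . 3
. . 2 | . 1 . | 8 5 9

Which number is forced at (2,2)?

Cell (2,2) itself could take any of {1, 2, 3, 7} by direct elimination.
Consider where 2 can go in column 2.
(1,2) is out (row 1 already has a 2).
(5,2) is out (row 5 already has a 2).
(7,2) is out (row 7 already has a 2).
(8,2) is out (row 8 already has a 2).
(9,2) is out (row 9 already has a 2).
So the only cell in column 2 that can hold 2 is (2,2).
Therefore (2,2) = 2.

2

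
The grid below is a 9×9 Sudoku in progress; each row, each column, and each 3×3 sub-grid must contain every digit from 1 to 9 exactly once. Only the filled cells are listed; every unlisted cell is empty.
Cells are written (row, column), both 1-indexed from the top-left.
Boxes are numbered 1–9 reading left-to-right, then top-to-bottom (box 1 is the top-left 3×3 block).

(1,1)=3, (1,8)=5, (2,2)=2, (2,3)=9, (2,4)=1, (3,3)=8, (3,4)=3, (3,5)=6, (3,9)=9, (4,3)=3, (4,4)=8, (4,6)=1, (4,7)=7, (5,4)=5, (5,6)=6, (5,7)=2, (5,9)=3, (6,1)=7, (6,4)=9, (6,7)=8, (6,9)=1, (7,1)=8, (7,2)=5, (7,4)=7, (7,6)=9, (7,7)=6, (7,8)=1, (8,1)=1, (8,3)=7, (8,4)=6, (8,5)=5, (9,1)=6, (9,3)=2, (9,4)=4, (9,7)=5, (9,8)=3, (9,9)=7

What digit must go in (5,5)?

Cell (5,5) itself could take any of {4, 7} by direct elimination.
Consider where 7 can go in box 5.
(4,5) is out (row 4 already has a 7).
(6,5) is out (row 6 already has a 7).
(6,6) is out (row 6 already has a 7).
So the only cell in box 5 that can hold 7 is (5,5).
Therefore (5,5) = 7.

7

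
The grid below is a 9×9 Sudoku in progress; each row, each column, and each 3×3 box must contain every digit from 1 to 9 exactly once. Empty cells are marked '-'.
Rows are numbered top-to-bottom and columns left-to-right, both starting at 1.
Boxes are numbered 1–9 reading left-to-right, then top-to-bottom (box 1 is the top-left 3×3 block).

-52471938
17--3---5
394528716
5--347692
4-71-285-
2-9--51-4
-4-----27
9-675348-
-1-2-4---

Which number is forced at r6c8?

Row 6 already contains {1, 2, 4, 5, 9}.
Column 8 already contains {1, 2, 3, 5, 8, 9}.
Its 3×3 block (box 6) already contains {1, 2, 4, 5, 6, 8, 9}.
The only value from 1–9 not eliminated is 7, so r6c8 = 7.

7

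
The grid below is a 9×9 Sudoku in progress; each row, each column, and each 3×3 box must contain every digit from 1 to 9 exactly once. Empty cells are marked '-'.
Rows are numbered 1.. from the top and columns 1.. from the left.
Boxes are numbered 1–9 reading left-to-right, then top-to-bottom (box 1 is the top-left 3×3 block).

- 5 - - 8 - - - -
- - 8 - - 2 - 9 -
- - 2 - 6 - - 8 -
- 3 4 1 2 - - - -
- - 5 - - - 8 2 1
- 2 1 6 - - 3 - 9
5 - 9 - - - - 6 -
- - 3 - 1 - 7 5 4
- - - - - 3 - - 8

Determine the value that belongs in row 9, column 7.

9

Cell row 9, column 7 itself could take any of {1, 2, 9} by direct elimination.
Consider where 9 can go in column 7.
row 1, column 7 is out (box 3 already has a 9).
row 2, column 7 is out (row 2 already has a 9).
row 3, column 7 is out (box 3 already has a 9).
row 4, column 7 is out (box 6 already has a 9).
row 7, column 7 is out (row 7 already has a 9).
So the only cell in column 7 that can hold 9 is row 9, column 7.
Therefore row 9, column 7 = 9.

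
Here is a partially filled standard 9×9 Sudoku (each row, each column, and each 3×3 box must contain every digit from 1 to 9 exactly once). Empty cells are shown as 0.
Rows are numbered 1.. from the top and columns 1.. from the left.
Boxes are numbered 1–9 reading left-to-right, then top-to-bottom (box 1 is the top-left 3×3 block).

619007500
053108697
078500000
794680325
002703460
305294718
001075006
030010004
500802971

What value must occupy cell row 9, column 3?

6

Row 9 already contains {1, 2, 5, 7, 8, 9}.
Column 3 already contains {1, 2, 3, 4, 5, 8, 9}.
Its 3×3 block (box 7) already contains {1, 3, 5}.
The only value from 1–9 not eliminated is 6, so row 9, column 3 = 6.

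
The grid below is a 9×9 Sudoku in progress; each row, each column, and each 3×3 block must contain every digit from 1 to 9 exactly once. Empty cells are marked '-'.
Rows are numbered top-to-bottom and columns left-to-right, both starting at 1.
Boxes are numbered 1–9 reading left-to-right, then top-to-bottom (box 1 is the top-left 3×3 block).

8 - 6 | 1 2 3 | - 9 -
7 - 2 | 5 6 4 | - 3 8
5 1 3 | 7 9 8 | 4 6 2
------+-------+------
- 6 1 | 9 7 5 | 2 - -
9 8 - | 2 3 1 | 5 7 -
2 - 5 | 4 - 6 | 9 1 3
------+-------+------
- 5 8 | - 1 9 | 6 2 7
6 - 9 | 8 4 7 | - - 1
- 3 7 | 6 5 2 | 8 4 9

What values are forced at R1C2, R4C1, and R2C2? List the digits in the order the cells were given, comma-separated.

4,3,9

For R1C2:
  Row 1 already contains {1, 2, 3, 6, 8, 9}.
  Column 2 already contains {1, 3, 5, 6, 8}.
  Its 3×3 block (box 1) already contains {1, 2, 3, 5, 6, 7, 8}.
  The only value from 1–9 not eliminated is 4, so R1C2 = 4.
For R4C1:
  Consider where 3 can go in column 1.
  R7C1 is out (box 7 already has a 3).
  R9C1 is out (row 9 already has a 3).
  So the only cell in column 1 that can hold 3 is R4C1.
  So R4C1 = 3.
For R2C2:
  Row 2 already contains {2, 3, 4, 5, 6, 7, 8}.
  Column 2 already contains {1, 3, 5, 6, 8}.
  Its 3×3 block (box 1) already contains {1, 2, 3, 5, 6, 7, 8}.
  The only value from 1–9 not eliminated is 9, so R2C2 = 9.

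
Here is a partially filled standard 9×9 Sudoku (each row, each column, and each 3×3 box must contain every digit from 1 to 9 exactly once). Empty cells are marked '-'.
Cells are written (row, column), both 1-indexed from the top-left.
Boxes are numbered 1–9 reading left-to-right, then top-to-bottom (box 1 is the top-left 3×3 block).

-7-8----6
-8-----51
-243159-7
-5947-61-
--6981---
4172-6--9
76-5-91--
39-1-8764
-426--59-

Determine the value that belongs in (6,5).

5

Cell (6,5) itself could take any of {3, 5} by direct elimination.
Consider where 5 can go in box 5.
(4,6) is out (row 4 already has a 5).
So the only cell in box 5 that can hold 5 is (6,5).
Therefore (6,5) = 5.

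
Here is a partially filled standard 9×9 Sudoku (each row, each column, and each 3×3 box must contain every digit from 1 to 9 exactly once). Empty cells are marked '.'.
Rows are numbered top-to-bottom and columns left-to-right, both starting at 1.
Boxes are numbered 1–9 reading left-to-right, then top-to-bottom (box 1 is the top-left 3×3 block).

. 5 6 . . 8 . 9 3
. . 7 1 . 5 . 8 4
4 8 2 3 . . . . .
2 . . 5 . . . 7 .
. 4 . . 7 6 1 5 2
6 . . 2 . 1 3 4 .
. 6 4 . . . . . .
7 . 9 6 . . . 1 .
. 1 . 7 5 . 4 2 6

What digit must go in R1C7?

Cell R1C7 itself could take any of {2, 7} by direct elimination.
Consider where 7 can go in row 1.
R1C1 is out (column 1 already has a 7).
R1C4 is out (column 4 already has a 7).
R1C5 is out (column 5 already has a 7).
So the only cell in row 1 that can hold 7 is R1C7.
Therefore R1C7 = 7.

7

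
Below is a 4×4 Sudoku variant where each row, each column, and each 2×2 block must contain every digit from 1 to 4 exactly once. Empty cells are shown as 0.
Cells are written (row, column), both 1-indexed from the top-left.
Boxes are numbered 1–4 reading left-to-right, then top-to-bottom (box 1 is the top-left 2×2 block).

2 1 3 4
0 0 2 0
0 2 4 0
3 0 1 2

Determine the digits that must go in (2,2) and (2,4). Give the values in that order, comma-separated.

3,1

For (2,2):
  Consider where 3 can go in box 1.
  (2,1) is out (column 1 already has a 3).
  So the only cell in box 1 that can hold 3 is (2,2).
  So (2,2) = 3.
For (2,4):
  Row 2 already contains {2}.
  Column 4 already contains {2, 4}.
  Its 2×2 block (box 2) already contains {2, 3, 4}.
  The only value from 1–4 not eliminated is 1, so (2,4) = 1.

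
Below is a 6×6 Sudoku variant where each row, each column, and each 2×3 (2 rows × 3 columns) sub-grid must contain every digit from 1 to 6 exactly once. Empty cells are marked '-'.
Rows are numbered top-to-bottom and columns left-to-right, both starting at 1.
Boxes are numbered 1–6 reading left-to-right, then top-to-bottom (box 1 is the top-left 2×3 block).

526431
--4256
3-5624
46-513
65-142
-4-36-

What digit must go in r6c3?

Cell r6c3 itself could take any of {1, 2} by direct elimination.
Consider where 1 can go in column 3.
r4c3 is out (row 4 already has a 1).
r5c3 is out (row 5 already has a 1).
So the only cell in column 3 that can hold 1 is r6c3.
Therefore r6c3 = 1.

1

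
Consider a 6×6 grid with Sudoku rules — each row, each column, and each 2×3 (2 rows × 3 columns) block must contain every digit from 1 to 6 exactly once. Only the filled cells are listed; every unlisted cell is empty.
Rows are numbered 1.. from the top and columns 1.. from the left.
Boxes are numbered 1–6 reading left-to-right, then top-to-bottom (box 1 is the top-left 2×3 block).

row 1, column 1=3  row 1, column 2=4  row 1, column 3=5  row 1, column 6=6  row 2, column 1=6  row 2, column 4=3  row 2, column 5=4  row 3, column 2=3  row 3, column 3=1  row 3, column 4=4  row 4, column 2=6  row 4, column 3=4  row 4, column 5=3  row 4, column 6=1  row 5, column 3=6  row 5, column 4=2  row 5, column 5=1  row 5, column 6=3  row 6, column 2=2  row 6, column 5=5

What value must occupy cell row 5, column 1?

4

Cell row 5, column 1 itself could take any of {4, 5} by direct elimination.
Consider where 4 can go in row 5.
row 5, column 2 is out (column 2 already has a 4).
So the only cell in row 5 that can hold 4 is row 5, column 1.
Therefore row 5, column 1 = 4.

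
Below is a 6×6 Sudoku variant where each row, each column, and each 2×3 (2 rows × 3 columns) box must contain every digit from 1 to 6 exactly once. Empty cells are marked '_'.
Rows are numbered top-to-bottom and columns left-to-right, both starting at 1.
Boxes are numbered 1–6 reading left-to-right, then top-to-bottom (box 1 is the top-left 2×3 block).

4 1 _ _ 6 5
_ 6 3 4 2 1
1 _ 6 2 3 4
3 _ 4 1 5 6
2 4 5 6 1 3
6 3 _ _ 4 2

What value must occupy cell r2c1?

Row 2 already contains {1, 2, 3, 4, 6}.
Column 1 already contains {1, 2, 3, 4, 6}.
Its 2×3 block (box 1) already contains {1, 3, 4, 6}.
The only value from 1–6 not eliminated is 5, so r2c1 = 5.

5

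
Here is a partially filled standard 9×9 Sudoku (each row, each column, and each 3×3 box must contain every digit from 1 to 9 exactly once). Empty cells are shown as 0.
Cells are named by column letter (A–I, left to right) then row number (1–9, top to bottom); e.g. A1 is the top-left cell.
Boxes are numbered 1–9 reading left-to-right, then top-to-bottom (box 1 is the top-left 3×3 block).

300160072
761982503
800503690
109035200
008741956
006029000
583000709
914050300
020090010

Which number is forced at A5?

2

Row 5 already contains {1, 4, 5, 6, 7, 8, 9}.
Column A already contains {1, 3, 5, 7, 8, 9}.
Its 3×3 block (box 4) already contains {1, 6, 8, 9}.
The only value from 1–9 not eliminated is 2, so A5 = 2.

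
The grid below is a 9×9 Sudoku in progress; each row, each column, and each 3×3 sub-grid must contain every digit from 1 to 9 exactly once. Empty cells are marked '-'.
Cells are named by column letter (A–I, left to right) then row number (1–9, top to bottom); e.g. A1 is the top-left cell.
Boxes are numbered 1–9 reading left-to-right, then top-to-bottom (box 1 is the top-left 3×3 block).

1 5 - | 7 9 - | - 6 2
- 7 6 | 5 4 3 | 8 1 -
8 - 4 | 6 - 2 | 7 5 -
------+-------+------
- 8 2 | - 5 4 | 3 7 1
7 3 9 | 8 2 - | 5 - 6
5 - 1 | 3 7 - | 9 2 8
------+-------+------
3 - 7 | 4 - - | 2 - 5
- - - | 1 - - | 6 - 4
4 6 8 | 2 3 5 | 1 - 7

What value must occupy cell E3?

Row 3 already contains {2, 4, 5, 6, 7, 8}.
Column E already contains {2, 3, 4, 5, 7, 9}.
Its 3×3 block (box 2) already contains {2, 3, 4, 5, 6, 7, 9}.
The only value from 1–9 not eliminated is 1, so E3 = 1.

1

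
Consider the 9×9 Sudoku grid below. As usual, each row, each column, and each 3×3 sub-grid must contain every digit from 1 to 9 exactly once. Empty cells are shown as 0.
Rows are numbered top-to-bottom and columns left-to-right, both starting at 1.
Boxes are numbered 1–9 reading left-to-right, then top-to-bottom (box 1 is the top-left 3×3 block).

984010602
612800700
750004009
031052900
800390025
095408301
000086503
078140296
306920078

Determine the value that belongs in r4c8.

8

Cell r4c8 itself could take any of {4, 6, 8} by direct elimination.
Consider where 8 can go in box 6.
r4c9 is out (column 9 already has a 8).
r5c7 is out (row 5 already has a 8).
r6c8 is out (row 6 already has a 8).
So the only cell in box 6 that can hold 8 is r4c8.
Therefore r4c8 = 8.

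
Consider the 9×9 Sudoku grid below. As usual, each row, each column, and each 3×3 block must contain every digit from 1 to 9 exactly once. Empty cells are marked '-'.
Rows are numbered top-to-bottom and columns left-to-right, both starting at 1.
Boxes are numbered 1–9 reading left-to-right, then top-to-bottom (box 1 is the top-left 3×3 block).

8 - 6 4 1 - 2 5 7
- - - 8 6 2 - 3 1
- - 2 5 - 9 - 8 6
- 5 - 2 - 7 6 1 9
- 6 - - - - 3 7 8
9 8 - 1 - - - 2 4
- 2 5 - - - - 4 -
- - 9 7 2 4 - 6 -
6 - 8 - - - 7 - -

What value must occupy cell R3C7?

4

Row 3 already contains {2, 5, 6, 8, 9}.
Column 7 already contains {2, 3, 6, 7}.
Its 3×3 block (box 3) already contains {1, 2, 3, 5, 6, 7, 8}.
The only value from 1–9 not eliminated is 4, so R3C7 = 4.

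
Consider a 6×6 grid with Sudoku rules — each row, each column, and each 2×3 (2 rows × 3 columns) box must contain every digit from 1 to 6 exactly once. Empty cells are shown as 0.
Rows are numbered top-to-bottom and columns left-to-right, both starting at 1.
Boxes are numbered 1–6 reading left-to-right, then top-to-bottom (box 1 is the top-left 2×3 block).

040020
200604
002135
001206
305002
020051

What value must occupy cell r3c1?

4

Cell r3c1 itself could take any of {4, 6} by direct elimination.
Consider where 4 can go in row 3.
r3c2 is out (column 2 already has a 4).
So the only cell in row 3 that can hold 4 is r3c1.
Therefore r3c1 = 4.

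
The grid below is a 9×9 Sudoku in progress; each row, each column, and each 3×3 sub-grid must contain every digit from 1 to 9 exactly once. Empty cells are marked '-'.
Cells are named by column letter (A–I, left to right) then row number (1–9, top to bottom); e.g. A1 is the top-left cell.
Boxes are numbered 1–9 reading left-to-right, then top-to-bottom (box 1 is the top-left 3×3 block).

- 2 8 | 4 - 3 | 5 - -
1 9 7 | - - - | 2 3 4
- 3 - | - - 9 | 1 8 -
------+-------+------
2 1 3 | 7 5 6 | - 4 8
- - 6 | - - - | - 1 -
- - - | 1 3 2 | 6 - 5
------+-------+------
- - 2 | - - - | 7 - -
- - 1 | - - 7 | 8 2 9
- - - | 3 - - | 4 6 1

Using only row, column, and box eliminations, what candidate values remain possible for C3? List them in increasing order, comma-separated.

4,5

Row 3 already contains {1, 3, 8, 9}.
Column C already contains {1, 2, 3, 6, 7, 8}.
Its 3×3 block (box 1) already contains {1, 2, 3, 7, 8, 9}.
Removing those from 1–9 leaves {4, 5} as the candidates for C3.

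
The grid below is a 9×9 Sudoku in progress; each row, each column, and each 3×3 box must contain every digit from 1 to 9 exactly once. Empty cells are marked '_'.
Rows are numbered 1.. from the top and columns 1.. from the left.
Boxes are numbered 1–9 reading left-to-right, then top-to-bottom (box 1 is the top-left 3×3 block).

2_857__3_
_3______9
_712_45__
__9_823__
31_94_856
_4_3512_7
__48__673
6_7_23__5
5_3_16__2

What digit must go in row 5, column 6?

Row 5 already contains {1, 3, 4, 5, 6, 8, 9}.
Column 6 already contains {1, 2, 3, 4, 6}.
Its 3×3 block (box 5) already contains {1, 2, 3, 4, 5, 8, 9}.
The only value from 1–9 not eliminated is 7, so row 5, column 6 = 7.

7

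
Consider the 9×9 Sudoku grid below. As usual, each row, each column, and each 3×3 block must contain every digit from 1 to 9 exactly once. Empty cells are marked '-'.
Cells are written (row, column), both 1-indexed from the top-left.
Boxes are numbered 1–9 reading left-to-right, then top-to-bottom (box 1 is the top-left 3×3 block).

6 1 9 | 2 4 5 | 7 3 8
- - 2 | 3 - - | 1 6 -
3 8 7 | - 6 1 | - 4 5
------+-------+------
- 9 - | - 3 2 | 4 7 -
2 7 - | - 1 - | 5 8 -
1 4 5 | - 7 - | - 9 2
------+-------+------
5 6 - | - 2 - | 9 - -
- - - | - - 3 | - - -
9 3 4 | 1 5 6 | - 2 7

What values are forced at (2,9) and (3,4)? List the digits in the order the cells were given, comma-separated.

9,9

For (2,9):
  Row 2 already contains {1, 2, 3, 6}.
  Column 9 already contains {2, 5, 7, 8}.
  Its 3×3 block (box 3) already contains {1, 3, 4, 5, 6, 7, 8}.
  The only value from 1–9 not eliminated is 9, so (2,9) = 9.
For (3,4):
  Row 3 already contains {1, 3, 4, 5, 6, 7, 8}.
  Column 4 already contains {1, 2, 3}.
  Its 3×3 block (box 2) already contains {1, 2, 3, 4, 5, 6}.
  The only value from 1–9 not eliminated is 9, so (3,4) = 9.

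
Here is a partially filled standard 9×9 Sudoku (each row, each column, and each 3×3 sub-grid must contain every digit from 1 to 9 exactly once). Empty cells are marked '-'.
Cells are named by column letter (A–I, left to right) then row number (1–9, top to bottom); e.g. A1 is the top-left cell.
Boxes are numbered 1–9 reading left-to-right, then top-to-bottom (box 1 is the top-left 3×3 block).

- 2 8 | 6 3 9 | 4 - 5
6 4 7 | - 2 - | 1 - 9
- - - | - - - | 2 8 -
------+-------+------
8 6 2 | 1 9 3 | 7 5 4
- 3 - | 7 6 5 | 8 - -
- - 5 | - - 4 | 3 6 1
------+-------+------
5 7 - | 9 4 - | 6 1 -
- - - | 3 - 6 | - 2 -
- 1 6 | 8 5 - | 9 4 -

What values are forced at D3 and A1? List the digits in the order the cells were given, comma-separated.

4,1

For D3:
  Consider where 4 can go in row 3.
  A3 is out (box 1 already has a 4). B3 is out (column B already has a 4). C3 is out (box 1 already has a 4). E3 is out (column E already has a 4). The remaining empty cells in row 3 are similarly blocked.
  So the only cell in row 3 that can hold 4 is D3.
  So D3 = 4.
For A1:
  Row 1 already contains {2, 3, 4, 5, 6, 8, 9}.
  Column A already contains {5, 6, 8}.
  Its 3×3 block (box 1) already contains {2, 4, 6, 7, 8}.
  The only value from 1–9 not eliminated is 1, so A1 = 1.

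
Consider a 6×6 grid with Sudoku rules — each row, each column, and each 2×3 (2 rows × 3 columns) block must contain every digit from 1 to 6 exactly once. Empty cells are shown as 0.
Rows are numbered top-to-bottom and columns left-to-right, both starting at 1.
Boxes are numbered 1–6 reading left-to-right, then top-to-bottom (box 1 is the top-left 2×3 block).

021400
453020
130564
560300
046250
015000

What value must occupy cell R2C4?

Cell R2C4 itself could take any of {1, 6} by direct elimination.
Consider where 1 can go in column 4.
R6C4 is out (row 6 already has a 1).
So the only cell in column 4 that can hold 1 is R2C4.
Therefore R2C4 = 1.

1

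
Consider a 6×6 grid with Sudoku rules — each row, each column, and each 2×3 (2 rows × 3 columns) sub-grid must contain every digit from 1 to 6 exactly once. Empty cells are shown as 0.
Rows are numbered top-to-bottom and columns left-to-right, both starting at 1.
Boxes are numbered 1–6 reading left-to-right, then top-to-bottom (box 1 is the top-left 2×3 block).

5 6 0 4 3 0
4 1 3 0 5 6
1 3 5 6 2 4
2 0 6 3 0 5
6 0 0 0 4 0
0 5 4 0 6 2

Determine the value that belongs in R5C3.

1

Cell R5C3 itself could take any of {1, 2} by direct elimination.
Consider where 1 can go in column 3.
R1C3 is out (box 1 already has a 1).
So the only cell in column 3 that can hold 1 is R5C3.
Therefore R5C3 = 1.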